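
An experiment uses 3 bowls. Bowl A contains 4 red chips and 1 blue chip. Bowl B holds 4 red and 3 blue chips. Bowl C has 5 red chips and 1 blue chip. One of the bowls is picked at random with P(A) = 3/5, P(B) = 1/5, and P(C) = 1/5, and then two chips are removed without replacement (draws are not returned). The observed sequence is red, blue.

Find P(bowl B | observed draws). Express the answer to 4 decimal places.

Under each hypothesis, the probability of the observed sequence is: P(data | bowl A) = (4/5)(1/4) = 0.2; P(data | bowl B) = (4/7)(3/6) = 0.28571; P(data | bowl C) = (5/6)(1/5) = 0.16667.
The prior-weighted likelihoods are 3/5 · 0.2 = 0.12, 1/5 · 0.28571 = 0.057143, 1/5 · 0.16667 = 0.033333; these sum to 0.21048.
Hence P(bowl B | data) = (0.057143) / (0.21048) = 0.27149.

0.2715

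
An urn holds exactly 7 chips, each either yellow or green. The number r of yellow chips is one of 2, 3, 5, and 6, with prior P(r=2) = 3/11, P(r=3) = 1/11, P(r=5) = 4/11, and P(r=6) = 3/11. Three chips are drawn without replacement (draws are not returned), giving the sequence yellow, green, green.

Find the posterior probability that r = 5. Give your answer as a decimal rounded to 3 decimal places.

The likelihood of the observed sequence under each hypothesis: P(data | r = 2) = (2/7)(5/6)(4/5) = 4/21; P(data | r = 3) = (3/7)(4/6)(3/5) = 6/35; P(data | r = 5) = (5/7)(2/6)(1/5) = 1/21; P(data | r = 6) = (6/7)(1/6)(0/5) = 0.
Multiplying each by its prior: 3/11 · 4/21 = 4/77, 1/11 · 6/35 = 6/385, 4/11 · 1/21 = 4/231, 3/11 · 0 = 0; with total 14/165.
Hence P(r = 5 | data) = (4/231) / (14/165) = 10/49.

0.204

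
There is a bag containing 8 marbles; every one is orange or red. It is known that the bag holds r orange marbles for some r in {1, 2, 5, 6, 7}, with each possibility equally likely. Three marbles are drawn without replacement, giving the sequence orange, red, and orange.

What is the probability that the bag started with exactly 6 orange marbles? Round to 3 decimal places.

For each hypothesis, P(data | H) works out to: P(data | r = 1) = (1/8)(7/7)(0/6) = 0; P(data | r = 2) = (2/8)(6/7)(1/6) = 1/28; P(data | r = 5) = (5/8)(3/7)(4/6) = 5/28; P(data | r = 6) = (6/8)(2/7)(5/6) = 5/28; P(data | r = 7) = (7/8)(1/7)(6/6) = 1/8.
Weighting by the prior gives 1/5 · 0 = 0, 1/5 · 1/28 = 1/140, 1/5 · 5/28 = 1/28, 1/5 · 5/28 = 1/28, 1/5 · 1/8 = 1/40; with total 29/280.
Therefore the posterior P(r = 6 | data) = (1/28) / (29/280) = 10/29.

0.345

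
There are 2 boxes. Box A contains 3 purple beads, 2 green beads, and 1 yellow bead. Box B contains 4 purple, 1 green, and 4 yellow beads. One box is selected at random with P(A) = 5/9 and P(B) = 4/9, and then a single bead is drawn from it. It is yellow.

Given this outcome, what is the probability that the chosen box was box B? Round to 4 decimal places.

Under each hypothesis, the probability of this draw is: P(data | box A) = (1/6) = 1/6; P(data | box B) = (4/9) = 4/9.
Weighting by the prior gives 5/9 · 1/6 = 5/54, 4/9 · 4/9 = 16/81; these sum to 47/162.
Hence P(box B | data) = (16/81) / (47/162) = 32/47.

0.6809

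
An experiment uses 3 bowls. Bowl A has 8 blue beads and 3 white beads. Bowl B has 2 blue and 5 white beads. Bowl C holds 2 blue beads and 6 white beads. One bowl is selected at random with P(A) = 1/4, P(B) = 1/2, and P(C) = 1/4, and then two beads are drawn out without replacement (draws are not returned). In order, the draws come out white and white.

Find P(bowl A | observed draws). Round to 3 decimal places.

For each hypothesis, P(data | H) works out to: P(data | bowl A) = (3/11)(2/10) = 0.054545; P(data | bowl B) = (5/7)(4/6) = 0.47619; P(data | bowl C) = (6/8)(5/7) = 0.53571.
Weighting by the prior gives 1/4 · 0.054545 = 0.013636, 1/2 · 0.47619 = 0.2381, 1/4 · 0.53571 = 0.13393; these sum to 0.38566.
So P(bowl A | data) = (0.013636) / (0.38566) = 0.035358.

0.035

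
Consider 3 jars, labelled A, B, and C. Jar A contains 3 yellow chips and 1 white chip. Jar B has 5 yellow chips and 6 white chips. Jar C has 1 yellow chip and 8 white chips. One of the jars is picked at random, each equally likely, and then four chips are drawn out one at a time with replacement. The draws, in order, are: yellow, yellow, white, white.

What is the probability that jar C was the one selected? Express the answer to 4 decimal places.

The likelihood of the observed sequence under each hypothesis: P(data | jar A) = (3/4)(3/4)(1/4)(1/4) = 0.035156; P(data | jar B) = (5/11)(5/11)(6/11)(6/11) = 0.061471; P(data | jar C) = (1/9)(1/9)(8/9)(8/9) = 0.0097546.
The prior-weighted likelihoods are 1/3 · 0.035156 = 0.011719, 1/3 · 0.061471 = 0.02049, 1/3 · 0.0097546 = 0.0032515; summing to 0.035461.
Therefore the posterior P(jar C | data) = (0.0032515) / (0.035461) = 0.091694.

0.0917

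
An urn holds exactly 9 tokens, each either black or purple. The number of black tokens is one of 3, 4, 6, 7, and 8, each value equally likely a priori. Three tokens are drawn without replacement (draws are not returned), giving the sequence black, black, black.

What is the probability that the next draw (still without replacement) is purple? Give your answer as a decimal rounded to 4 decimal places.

0.3046

For each hypothesis, P(data | H) works out to: P(data | r = 3) = (3/9)(2/8)(1/7) = 1/84; P(data | r = 4) = (4/9)(3/8)(2/7) = 1/21; P(data | r = 6) = (6/9)(5/8)(4/7) = 5/21; P(data | r = 7) = (7/9)(6/8)(5/7) = 5/12; P(data | r = 8) = (8/9)(7/8)(6/7) = 2/3.
Multiplying each by its prior: 1/5 · 1/84 = 1/420, 1/5 · 1/21 = 1/105, 1/5 · 5/21 = 1/21, 1/5 · 5/12 = 1/12, 1/5 · 2/3 = 2/15; with total 29/105.
Dividing through by the total gives posterior P(r = 3 | data) = 1/116, P(r = 4 | data) = 1/29, P(r = 6 | data) = 5/29, P(r = 7 | data) = 35/116, P(r = 8 | data) = 14/29.
So P(purple next | data) = Σ P(purple next | H) P(H | data) = (1)(1/116) + (5/6)(1/29) + (1/2)(5/29) + (1/3)(35/116) + (1/6)(14/29) = 53/174.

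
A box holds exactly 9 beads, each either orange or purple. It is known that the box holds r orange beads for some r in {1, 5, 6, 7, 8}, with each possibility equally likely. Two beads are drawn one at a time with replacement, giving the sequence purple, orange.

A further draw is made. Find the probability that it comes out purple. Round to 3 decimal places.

0.382

Under each hypothesis, the probability of the observed sequence is: P(data | r = 1) = (8/9)(1/9) = 8/81; P(data | r = 5) = (4/9)(5/9) = 20/81; P(data | r = 6) = (3/9)(6/9) = 2/9; P(data | r = 7) = (2/9)(7/9) = 14/81; P(data | r = 8) = (1/9)(8/9) = 8/81.
The prior-weighted likelihoods are 1/5 · 8/81 = 8/405, 1/5 · 20/81 = 4/81, 1/5 · 2/9 = 2/45, 1/5 · 14/81 = 14/405, 1/5 · 8/81 = 8/405; with total 68/405.
The posterior is then P(r = 1 | data) = 2/17, P(r = 5 | data) = 5/17, P(r = 6 | data) = 9/34, P(r = 7 | data) = 7/34, P(r = 8 | data) = 2/17.
So P(purple next | data) = Σ P(purple next | H) P(H | data) = (8/9)(2/17) + (4/9)(5/17) + (1/3)(9/34) + (2/9)(7/34) + (1/9)(2/17) = 13/34.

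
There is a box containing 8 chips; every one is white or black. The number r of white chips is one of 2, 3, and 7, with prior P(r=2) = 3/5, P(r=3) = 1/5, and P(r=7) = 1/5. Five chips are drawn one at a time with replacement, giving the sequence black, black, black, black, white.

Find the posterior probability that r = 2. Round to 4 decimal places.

The likelihood of the observed sequence under each hypothesis: P(data | r = 2) = (6/8)(6/8)(6/8)(6/8)(2/8) = 0.079102; P(data | r = 3) = (5/8)(5/8)(5/8)(5/8)(3/8) = 0.05722; P(data | r = 7) = (1/8)(1/8)(1/8)(1/8)(7/8) = 0.00021362.
The prior-weighted likelihoods are 3/5 · 0.079102 = 0.047461, 1/5 · 0.05722 = 0.011444, 1/5 · 0.00021362 = 4.2725e-05; summing to 0.058948.
Hence P(r = 2 | data) = (0.047461) / (0.058948) = 0.80514.

0.8051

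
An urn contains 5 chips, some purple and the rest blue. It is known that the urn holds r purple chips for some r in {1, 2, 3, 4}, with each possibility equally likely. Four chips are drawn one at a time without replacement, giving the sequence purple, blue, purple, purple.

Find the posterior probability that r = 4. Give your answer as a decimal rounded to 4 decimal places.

0.6667

Under each hypothesis, the probability of the observed sequence is: P(data | r = 1) = (1/5)(4/4)(0/3) = 0; P(data | r = 2) = (2/5)(3/4)(1/3)(0/2) = 0; P(data | r = 3) = (3/5)(2/4)(2/3)(1/2) = 1/10; P(data | r = 4) = (4/5)(1/4)(3/3)(2/2) = 1/5.
Weighting by the prior gives 1/4 · 0 = 0, 1/4 · 0 = 0, 1/4 · 1/10 = 1/40, 1/4 · 1/5 = 1/20; these sum to 3/40.
So P(r = 4 | data) = (1/20) / (3/40) = 2/3.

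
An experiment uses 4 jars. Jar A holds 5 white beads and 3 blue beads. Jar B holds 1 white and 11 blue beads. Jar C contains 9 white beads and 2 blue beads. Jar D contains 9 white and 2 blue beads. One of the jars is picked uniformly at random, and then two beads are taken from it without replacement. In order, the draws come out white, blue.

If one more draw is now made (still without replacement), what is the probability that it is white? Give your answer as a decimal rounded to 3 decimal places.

Under each hypothesis, the probability of the observed sequence is: P(data | jar A) = (5/8)(3/7) = 0.26786; P(data | jar B) = (1/12)(11/11) = 0.083333; P(data | jar C) = (9/11)(2/10) = 0.16364; P(data | jar D) = (9/11)(2/10) = 0.16364.
Multiplying each by its prior: 1/4 · 0.26786 = 0.066964, 1/4 · 0.083333 = 0.020833, 1/4 · 0.16364 = 0.040909, 1/4 · 0.16364 = 0.040909; with total 0.16962.
Dividing through by the total gives posterior P(jar A | data) = 0.3948, P(jar B | data) = 0.12283, P(jar C | data) = 0.24119, P(jar D | data) = 0.24119.
The predictive probability is P(white next | data) = (2/3)(0.3948) + (0)(0.12283) + (8/9)(0.24119) + (8/9)(0.24119) = 0.69198.

0.692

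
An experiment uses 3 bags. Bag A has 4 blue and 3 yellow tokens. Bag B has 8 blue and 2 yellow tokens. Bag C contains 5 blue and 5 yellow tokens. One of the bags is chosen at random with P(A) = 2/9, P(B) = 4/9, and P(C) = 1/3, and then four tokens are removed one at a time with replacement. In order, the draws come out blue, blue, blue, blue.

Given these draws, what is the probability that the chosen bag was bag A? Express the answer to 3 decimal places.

The likelihood of the observed sequence under each hypothesis: P(data | bag A) = (4/7)(4/7)(4/7)(4/7) = 0.10662; P(data | bag B) = (8/10)(8/10)(8/10)(8/10) = 0.4096; P(data | bag C) = (5/10)(5/10)(5/10)(5/10) = 0.0625.
Multiplying each by its prior: 2/9 · 0.10662 = 0.023694, 4/9 · 0.4096 = 0.18204, 1/3 · 0.0625 = 0.020833; these sum to 0.22657.
Hence P(bag A | data) = (0.023694) / (0.22657) = 0.10458.

0.105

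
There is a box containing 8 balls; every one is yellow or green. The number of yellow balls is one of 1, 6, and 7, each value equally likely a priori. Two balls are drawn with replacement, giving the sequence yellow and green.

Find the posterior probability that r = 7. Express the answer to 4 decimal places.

For each hypothesis, P(data | H) works out to: P(data | r = 1) = (1/8)(7/8) = 7/64; P(data | r = 6) = (6/8)(2/8) = 3/16; P(data | r = 7) = (7/8)(1/8) = 7/64.
Weighting by the prior gives 1/3 · 7/64 = 7/192, 1/3 · 3/16 = 1/16, 1/3 · 7/64 = 7/192; summing to 13/96.
By Bayes' rule, P(r = 7 | data) = (7/192) / (13/96) = 7/26.

0.2692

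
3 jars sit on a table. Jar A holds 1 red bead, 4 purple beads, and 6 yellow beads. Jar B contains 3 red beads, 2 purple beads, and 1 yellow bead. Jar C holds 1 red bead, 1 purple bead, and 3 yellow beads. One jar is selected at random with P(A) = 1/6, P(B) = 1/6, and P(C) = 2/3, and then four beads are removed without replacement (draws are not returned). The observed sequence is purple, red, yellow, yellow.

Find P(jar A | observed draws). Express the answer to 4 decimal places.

0.0704

The likelihood of the observed sequence under each hypothesis: P(data | jar A) = (4/11)(1/10)(6/9)(5/8) = 0.015152; P(data | jar B) = (2/6)(3/5)(1/4)(0/3) = 0; P(data | jar C) = (1/5)(1/4)(3/3)(2/2) = 0.05.
Weighting by the prior gives 1/6 · 0.015152 = 0.0025253, 1/6 · 0 = 0, 2/3 · 0.05 = 0.033333; with total 0.035859.
So P(jar A | data) = (0.0025253) / (0.035859) = 0.070423.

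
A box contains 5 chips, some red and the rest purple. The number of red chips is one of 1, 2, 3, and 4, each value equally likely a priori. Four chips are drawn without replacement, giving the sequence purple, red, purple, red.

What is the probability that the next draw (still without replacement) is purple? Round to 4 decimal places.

0.5000

For each hypothesis, P(data | H) works out to: P(data | r = 1) = (4/5)(1/4)(3/3)(0/2) = 0; P(data | r = 2) = (3/5)(2/4)(2/3)(1/2) = 1/10; P(data | r = 3) = (2/5)(3/4)(1/3)(2/2) = 1/10; P(data | r = 4) = (1/5)(4/4)(0/3) = 0.
Weighting by the prior gives 1/4 · 0 = 0, 1/4 · 1/10 = 1/40, 1/4 · 1/10 = 1/40, 1/4 · 0 = 0; with total 1/20.
Dividing through by the total gives posterior P(r = 1 | data) = 0, P(r = 2 | data) = 1/2, P(r = 3 | data) = 1/2, P(r = 4 | data) = 0.
The predictive probability is P(purple next | data) = (1)(1/2) + (0)(1/2) = 1/2.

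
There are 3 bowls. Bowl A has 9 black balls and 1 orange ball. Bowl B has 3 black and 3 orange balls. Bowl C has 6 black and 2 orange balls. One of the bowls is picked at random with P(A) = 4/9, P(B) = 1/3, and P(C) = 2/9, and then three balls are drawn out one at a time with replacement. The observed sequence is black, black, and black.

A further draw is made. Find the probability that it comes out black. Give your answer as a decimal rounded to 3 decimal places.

0.833

For each hypothesis, P(data | H) works out to: P(data | bowl A) = (9/10)(9/10)(9/10) = 0.729; P(data | bowl B) = (3/6)(3/6)(3/6) = 0.125; P(data | bowl C) = (6/8)(6/8)(6/8) = 0.42188.
The prior-weighted likelihoods are 4/9 · 0.729 = 0.324, 1/3 · 0.125 = 0.041667, 2/9 · 0.42188 = 0.09375; with total 0.45942.
Dividing through by the total gives posterior P(bowl A | data) = 0.70524, P(bowl B | data) = 0.090695, P(bowl C | data) = 0.20406.
The predictive probability is P(black next | data) = (9/10)(0.70524) + (1/2)(0.090695) + (3/4)(0.20406) = 0.83311.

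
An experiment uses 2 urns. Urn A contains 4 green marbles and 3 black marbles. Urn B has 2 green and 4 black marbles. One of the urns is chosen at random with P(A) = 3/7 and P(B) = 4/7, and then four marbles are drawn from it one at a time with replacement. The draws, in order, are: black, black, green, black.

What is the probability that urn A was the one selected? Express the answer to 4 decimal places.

Compute the likelihood of the observed sequence for each case: P(data | urn A) = (3/7)(3/7)(4/7)(3/7) = 0.044981; P(data | urn B) = (4/6)(4/6)(2/6)(4/6) = 0.098765.
The prior-weighted likelihoods are 3/7 · 0.044981 = 0.019278, 4/7 · 0.098765 = 0.056437; with total 0.075715.
So P(urn A | data) = (0.019278) / (0.075715) = 0.25461.

0.2546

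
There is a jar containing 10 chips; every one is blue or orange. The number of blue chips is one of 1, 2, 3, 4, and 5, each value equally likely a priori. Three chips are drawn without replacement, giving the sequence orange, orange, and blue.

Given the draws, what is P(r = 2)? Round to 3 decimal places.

Under each hypothesis, the probability of the observed sequence is: P(data | r = 1) = (9/10)(8/9)(1/8) = 1/10; P(data | r = 2) = (8/10)(7/9)(2/8) = 7/45; P(data | r = 3) = (7/10)(6/9)(3/8) = 7/40; P(data | r = 4) = (6/10)(5/9)(4/8) = 1/6; P(data | r = 5) = (5/10)(4/9)(5/8) = 5/36.
Weighting by the prior gives 1/5 · 1/10 = 1/50, 1/5 · 7/45 = 7/225, 1/5 · 7/40 = 7/200, 1/5 · 1/6 = 1/30, 1/5 · 5/36 = 1/36; with total 53/360.
By Bayes' rule, P(r = 2 | data) = (7/225) / (53/360) = 56/265.

0.211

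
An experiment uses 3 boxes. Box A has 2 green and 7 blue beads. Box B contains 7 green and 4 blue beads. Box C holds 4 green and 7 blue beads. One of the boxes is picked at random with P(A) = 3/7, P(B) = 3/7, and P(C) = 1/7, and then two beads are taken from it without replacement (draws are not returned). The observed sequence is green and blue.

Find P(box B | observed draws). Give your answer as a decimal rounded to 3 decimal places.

Compute the likelihood of the observed sequence for each case: P(data | box A) = (2/9)(7/8) = 7/36; P(data | box B) = (7/11)(4/10) = 14/55; P(data | box C) = (4/11)(7/10) = 14/55.
Weighting by the prior gives 3/7 · 7/36 = 1/12, 3/7 · 14/55 = 6/55, 1/7 · 14/55 = 2/55; these sum to 151/660.
Therefore the posterior P(box B | data) = (6/55) / (151/660) = 72/151.

0.477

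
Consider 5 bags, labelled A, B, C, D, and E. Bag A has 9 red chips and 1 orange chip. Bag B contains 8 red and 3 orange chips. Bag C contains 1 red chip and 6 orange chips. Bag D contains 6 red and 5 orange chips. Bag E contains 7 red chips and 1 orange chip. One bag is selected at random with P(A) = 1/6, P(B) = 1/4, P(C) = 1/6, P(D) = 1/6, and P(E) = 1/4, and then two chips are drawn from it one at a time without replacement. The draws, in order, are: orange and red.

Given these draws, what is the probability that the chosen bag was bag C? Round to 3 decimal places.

Compute the likelihood of the observed sequence for each case: P(data | bag A) = (1/10)(9/9) = 0.1; P(data | bag B) = (3/11)(8/10) = 0.21818; P(data | bag C) = (6/7)(1/6) = 0.14286; P(data | bag D) = (5/11)(6/10) = 0.27273; P(data | bag E) = (1/8)(7/7) = 0.125.
Weighting by the prior gives 1/6 · 0.1 = 0.016667, 1/4 · 0.21818 = 0.054545, 1/6 · 0.14286 = 0.02381, 1/6 · 0.27273 = 0.045455, 1/4 · 0.125 = 0.03125; summing to 0.17173.
So P(bag C | data) = (0.02381) / (0.17173) = 0.13865.

0.139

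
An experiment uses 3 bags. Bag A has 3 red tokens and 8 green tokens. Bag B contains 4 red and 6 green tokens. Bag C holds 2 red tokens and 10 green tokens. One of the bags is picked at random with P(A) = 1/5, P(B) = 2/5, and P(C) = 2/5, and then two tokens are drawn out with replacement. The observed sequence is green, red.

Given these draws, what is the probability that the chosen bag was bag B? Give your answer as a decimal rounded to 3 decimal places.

For each hypothesis, P(data | H) works out to: P(data | bag A) = (8/11)(3/11) = 0.19835; P(data | bag B) = (6/10)(4/10) = 0.24; P(data | bag C) = (10/12)(2/12) = 0.13889.
Multiplying each by its prior: 1/5 · 0.19835 = 0.039669, 2/5 · 0.24 = 0.096, 2/5 · 0.13889 = 0.055556; with total 0.19122.
Hence P(bag B | data) = (0.096) / (0.19122) = 0.50203.

0.502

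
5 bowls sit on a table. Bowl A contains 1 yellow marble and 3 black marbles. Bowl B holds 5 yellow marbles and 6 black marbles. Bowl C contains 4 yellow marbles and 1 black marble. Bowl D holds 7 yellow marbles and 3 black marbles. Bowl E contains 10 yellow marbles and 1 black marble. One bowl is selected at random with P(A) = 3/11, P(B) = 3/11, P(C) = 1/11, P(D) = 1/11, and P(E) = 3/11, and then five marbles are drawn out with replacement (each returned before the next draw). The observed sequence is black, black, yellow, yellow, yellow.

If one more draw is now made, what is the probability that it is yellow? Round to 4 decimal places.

0.5529

For each hypothesis, P(data | H) works out to: P(data | bowl A) = (3/4)(3/4)(1/4)(1/4)(1/4) = 0.0087891; P(data | bowl B) = (6/11)(6/11)(5/11)(5/11)(5/11) = 0.027941; P(data | bowl C) = (1/5)(1/5)(4/5)(4/5)(4/5) = 0.02048; P(data | bowl D) = (3/10)(3/10)(7/10)(7/10)(7/10) = 0.03087; P(data | bowl E) = (1/11)(1/11)(10/11)(10/11)(10/11) = 0.0062092.
Weighting by the prior gives 3/11 · 0.0087891 = 0.002397, 3/11 · 0.027941 = 0.0076204, 1/11 · 0.02048 = 0.0018618, 1/11 · 0.03087 = 0.0028064, 3/11 · 0.0062092 = 0.0016934; summing to 0.016379.
Normalising, the posterior is P(bowl A | data) = 0.14635, P(bowl B | data) = 0.46525, P(bowl C | data) = 0.11367, P(bowl D | data) = 0.17134, P(bowl E | data) = 0.10339.
So P(yellow next | data) = Σ P(yellow next | H) P(H | data) = (1/4)(0.14635) + (5/11)(0.46525) + (4/5)(0.11367) + (7/10)(0.17134) + (10/11)(0.10339) = 0.55293.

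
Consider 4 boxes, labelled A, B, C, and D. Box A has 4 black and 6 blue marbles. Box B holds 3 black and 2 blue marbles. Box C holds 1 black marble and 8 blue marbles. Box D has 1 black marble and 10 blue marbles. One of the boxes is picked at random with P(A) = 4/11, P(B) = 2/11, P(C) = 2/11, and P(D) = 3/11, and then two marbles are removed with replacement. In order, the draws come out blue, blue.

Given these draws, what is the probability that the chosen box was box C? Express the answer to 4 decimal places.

Under each hypothesis, the probability of the observed sequence is: P(data | box A) = (6/10)(6/10) = 0.36; P(data | box B) = (2/5)(2/5) = 0.16; P(data | box C) = (8/9)(8/9) = 0.79012; P(data | box D) = (10/11)(10/11) = 0.82645.
The prior-weighted likelihoods are 4/11 · 0.36 = 0.13091, 2/11 · 0.16 = 0.029091, 2/11 · 0.79012 = 0.14366, 3/11 · 0.82645 = 0.22539; summing to 0.52905.
So P(box C | data) = (0.14366) / (0.52905) = 0.27154.

0.2715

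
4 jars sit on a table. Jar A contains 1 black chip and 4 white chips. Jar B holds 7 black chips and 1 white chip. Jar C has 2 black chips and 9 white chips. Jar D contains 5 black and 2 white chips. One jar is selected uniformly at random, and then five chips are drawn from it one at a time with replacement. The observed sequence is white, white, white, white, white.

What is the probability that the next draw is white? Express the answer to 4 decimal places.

Compute the likelihood of the observed sequence for each case: P(data | jar A) = (4/5)(4/5)(4/5)(4/5)(4/5) = 0.32768; P(data | jar B) = (1/8)(1/8)(1/8)(1/8)(1/8) = 3.0518e-05; P(data | jar C) = (9/11)(9/11)(9/11)(9/11)(9/11) = 0.36665; P(data | jar D) = (2/7)(2/7)(2/7)(2/7)(2/7) = 0.001904.
The prior-weighted likelihoods are 1/4 · 0.32768 = 0.08192, 1/4 · 3.0518e-05 = 7.6294e-06, 1/4 · 0.36665 = 0.091662, 1/4 · 0.001904 = 0.00047599; with total 0.17407.
Dividing through by the total gives posterior P(jar A | data) = 0.47063, P(jar B | data) = 4.3831e-05, P(jar C | data) = 0.52659, P(jar D | data) = 0.0027346.
The predictive probability is P(white next | data) = (4/5)(0.47063) + (1/8)(4.3831e-05) + (9/11)(0.52659) + (2/7)(0.0027346) = 0.80814.

0.8081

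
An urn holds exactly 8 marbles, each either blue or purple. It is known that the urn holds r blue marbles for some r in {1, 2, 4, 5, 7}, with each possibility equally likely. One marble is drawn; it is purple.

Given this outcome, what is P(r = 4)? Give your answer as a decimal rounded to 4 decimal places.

For each hypothesis, P(data | H) works out to: P(data | r = 1) = (7/8) = 7/8; P(data | r = 2) = (6/8) = 3/4; P(data | r = 4) = (4/8) = 1/2; P(data | r = 5) = (3/8) = 3/8; P(data | r = 7) = (1/8) = 1/8.
Multiplying each by its prior: 1/5 · 7/8 = 7/40, 1/5 · 3/4 = 3/20, 1/5 · 1/2 = 1/10, 1/5 · 3/8 = 3/40, 1/5 · 1/8 = 1/40; summing to 21/40.
So P(r = 4 | data) = (1/10) / (21/40) = 4/21.

0.1905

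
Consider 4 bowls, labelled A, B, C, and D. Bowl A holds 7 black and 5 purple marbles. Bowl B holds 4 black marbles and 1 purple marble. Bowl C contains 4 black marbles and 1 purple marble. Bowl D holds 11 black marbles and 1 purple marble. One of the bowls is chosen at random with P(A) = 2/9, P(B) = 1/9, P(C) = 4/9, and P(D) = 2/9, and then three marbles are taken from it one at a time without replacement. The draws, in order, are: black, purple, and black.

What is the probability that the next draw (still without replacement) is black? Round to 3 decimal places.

Compute the likelihood of the observed sequence for each case: P(data | bowl A) = (7/12)(5/11)(6/10) = 7/44; P(data | bowl B) = (4/5)(1/4)(3/3) = 1/5; P(data | bowl C) = (4/5)(1/4)(3/3) = 1/5; P(data | bowl D) = (11/12)(1/11)(10/10) = 1/12.
Multiplying each by its prior: 2/9 · 7/44 = 7/198, 1/9 · 1/5 = 1/45, 4/9 · 1/5 = 4/45, 2/9 · 1/12 = 1/54; these sum to 49/297.
Normalising, the posterior is P(bowl A | data) = 3/14, P(bowl B | data) = 33/245, P(bowl C | data) = 132/245, P(bowl D | data) = 11/98.
So P(black next | data) = Σ P(black next | H) P(H | data) = (5/9)(3/14) + (1)(33/245) + (1)(132/245) + (1)(11/98) = 19/21.

0.905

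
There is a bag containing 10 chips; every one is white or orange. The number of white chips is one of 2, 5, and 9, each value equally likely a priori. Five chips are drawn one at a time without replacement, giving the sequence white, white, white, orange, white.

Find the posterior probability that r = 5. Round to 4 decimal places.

The likelihood of the observed sequence under each hypothesis: P(data | r = 2) = (2/10)(1/9)(0/8) = 0; P(data | r = 5) = (5/10)(4/9)(3/8)(5/7)(2/6) = 0.019841; P(data | r = 9) = (9/10)(8/9)(7/8)(1/7)(6/6) = 0.1.
The prior-weighted likelihoods are 1/3 · 0 = 0, 1/3 · 0.019841 = 0.0066138, 1/3 · 0.1 = 0.033333; summing to 0.039947.
Hence P(r = 5 | data) = (0.0066138) / (0.039947) = 0.16556.

0.1656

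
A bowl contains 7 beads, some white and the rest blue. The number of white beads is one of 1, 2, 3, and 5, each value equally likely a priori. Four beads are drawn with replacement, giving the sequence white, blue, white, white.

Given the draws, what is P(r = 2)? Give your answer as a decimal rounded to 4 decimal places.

0.0990

Under each hypothesis, the probability of the observed sequence is: P(data | r = 1) = (1/7)(6/7)(1/7)(1/7) = 0.002499; P(data | r = 2) = (2/7)(5/7)(2/7)(2/7) = 0.01666; P(data | r = 3) = (3/7)(4/7)(3/7)(3/7) = 0.044981; P(data | r = 5) = (5/7)(2/7)(5/7)(5/7) = 0.10412.
Multiplying each by its prior: 1/4 · 0.002499 = 0.00062474, 1/4 · 0.01666 = 0.0041649, 1/4 · 0.044981 = 0.011245, 1/4 · 0.10412 = 0.026031; with total 0.042066.
Therefore the posterior P(r = 2 | data) = (0.0041649) / (0.042066) = 0.09901.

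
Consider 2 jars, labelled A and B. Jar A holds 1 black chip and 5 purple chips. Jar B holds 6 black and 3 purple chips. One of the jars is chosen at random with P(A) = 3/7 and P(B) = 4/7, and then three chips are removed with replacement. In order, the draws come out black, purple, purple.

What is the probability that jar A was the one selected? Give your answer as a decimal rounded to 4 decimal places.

Under each hypothesis, the probability of the observed sequence is: P(data | jar A) = (1/6)(5/6)(5/6) = 0.11574; P(data | jar B) = (6/9)(3/9)(3/9) = 0.074074.
Multiplying each by its prior: 3/7 · 0.11574 = 0.049603, 4/7 · 0.074074 = 0.042328; these sum to 0.091931.
So P(jar A | data) = (0.049603) / (0.091931) = 0.53957.

0.5396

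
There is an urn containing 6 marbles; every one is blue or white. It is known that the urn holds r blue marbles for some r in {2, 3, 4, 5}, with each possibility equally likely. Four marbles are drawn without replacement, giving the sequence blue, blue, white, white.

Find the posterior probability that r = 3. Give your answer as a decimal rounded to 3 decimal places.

0.429

For each hypothesis, P(data | H) works out to: P(data | r = 2) = (2/6)(1/5)(4/4)(3/3) = 1/15; P(data | r = 3) = (3/6)(2/5)(3/4)(2/3) = 1/10; P(data | r = 4) = (4/6)(3/5)(2/4)(1/3) = 1/15; P(data | r = 5) = (5/6)(4/5)(1/4)(0/3) = 0.
Multiplying each by its prior: 1/4 · 1/15 = 1/60, 1/4 · 1/10 = 1/40, 1/4 · 1/15 = 1/60, 1/4 · 0 = 0; with total 7/120.
Therefore the posterior P(r = 3 | data) = (1/40) / (7/120) = 3/7.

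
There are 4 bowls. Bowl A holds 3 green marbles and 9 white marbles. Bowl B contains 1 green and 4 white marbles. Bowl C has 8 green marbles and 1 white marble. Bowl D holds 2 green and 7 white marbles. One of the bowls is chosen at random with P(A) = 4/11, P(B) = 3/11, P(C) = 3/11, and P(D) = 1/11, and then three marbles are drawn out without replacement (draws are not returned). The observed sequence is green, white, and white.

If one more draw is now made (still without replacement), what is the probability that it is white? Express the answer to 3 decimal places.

For each hypothesis, P(data | H) works out to: P(data | bowl A) = (3/12)(9/11)(8/10) = 0.16364; P(data | bowl B) = (1/5)(4/4)(3/3) = 0.2; P(data | bowl C) = (8/9)(1/8)(0/7) = 0; P(data | bowl D) = (2/9)(7/8)(6/7) = 0.16667.
The prior-weighted likelihoods are 4/11 · 0.16364 = 0.059504, 3/11 · 0.2 = 0.054545, 3/11 · 0 = 0, 1/11 · 0.16667 = 0.015152; with total 0.1292.
The posterior is then P(bowl A | data) = 0.46055, P(bowl B | data) = 0.42217, P(bowl C | data) = 0, P(bowl D | data) = 0.11727.
The predictive probability is P(white next | data) = (7/9)(0.46055) + (1)(0.42217) + (5/6)(0.11727) = 0.87811.

0.878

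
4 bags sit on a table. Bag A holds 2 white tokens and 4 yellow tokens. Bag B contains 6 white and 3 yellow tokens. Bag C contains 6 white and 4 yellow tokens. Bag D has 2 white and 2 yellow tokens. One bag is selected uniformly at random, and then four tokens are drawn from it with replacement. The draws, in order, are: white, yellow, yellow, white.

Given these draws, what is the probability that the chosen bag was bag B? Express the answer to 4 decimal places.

For each hypothesis, P(data | H) works out to: P(data | bag A) = (2/6)(4/6)(4/6)(2/6) = 0.049383; P(data | bag B) = (6/9)(3/9)(3/9)(6/9) = 0.049383; P(data | bag C) = (6/10)(4/10)(4/10)(6/10) = 0.0576; P(data | bag D) = (2/4)(2/4)(2/4)(2/4) = 0.0625.
Weighting by the prior gives 1/4 · 0.049383 = 0.012346, 1/4 · 0.049383 = 0.012346, 1/4 · 0.0576 = 0.0144, 1/4 · 0.0625 = 0.015625; these sum to 0.054716.
Hence P(bag B | data) = (0.012346) / (0.054716) = 0.22563.

0.2256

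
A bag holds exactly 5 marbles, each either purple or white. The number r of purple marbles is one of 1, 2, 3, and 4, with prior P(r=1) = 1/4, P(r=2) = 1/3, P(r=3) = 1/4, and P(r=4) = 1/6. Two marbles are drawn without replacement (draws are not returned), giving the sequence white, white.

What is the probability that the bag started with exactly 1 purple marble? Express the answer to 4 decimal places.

The likelihood of the observed sequence under each hypothesis: P(data | r = 1) = (4/5)(3/4) = 3/5; P(data | r = 2) = (3/5)(2/4) = 3/10; P(data | r = 3) = (2/5)(1/4) = 1/10; P(data | r = 4) = (1/5)(0/4) = 0.
Weighting by the prior gives 1/4 · 3/5 = 3/20, 1/3 · 3/10 = 1/10, 1/4 · 1/10 = 1/40, 1/6 · 0 = 0; summing to 11/40.
So P(r = 1 | data) = (3/20) / (11/40) = 6/11.

0.5455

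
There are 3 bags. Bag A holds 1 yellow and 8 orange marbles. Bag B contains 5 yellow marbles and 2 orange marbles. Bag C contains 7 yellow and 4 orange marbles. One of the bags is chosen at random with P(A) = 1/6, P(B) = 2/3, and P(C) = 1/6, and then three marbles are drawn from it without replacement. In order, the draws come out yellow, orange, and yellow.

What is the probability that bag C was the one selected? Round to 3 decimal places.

The likelihood of the observed sequence under each hypothesis: P(data | bag A) = (1/9)(8/8)(0/7) = 0; P(data | bag B) = (5/7)(2/6)(4/5) = 0.19048; P(data | bag C) = (7/11)(4/10)(6/9) = 0.1697.
Weighting by the prior gives 1/6 · 0 = 0, 2/3 · 0.19048 = 0.12698, 1/6 · 0.1697 = 0.028283; with total 0.15527.
Hence P(bag C | data) = (0.028283) / (0.15527) = 0.18216.

0.182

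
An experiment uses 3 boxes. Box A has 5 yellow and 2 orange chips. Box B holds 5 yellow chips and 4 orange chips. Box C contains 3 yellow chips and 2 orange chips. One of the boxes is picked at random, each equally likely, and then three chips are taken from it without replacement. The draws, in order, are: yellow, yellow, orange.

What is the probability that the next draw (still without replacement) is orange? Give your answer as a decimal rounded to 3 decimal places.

0.413

For each hypothesis, P(data | H) works out to: P(data | box A) = (5/7)(4/6)(2/5) = 4/21; P(data | box B) = (5/9)(4/8)(4/7) = 10/63; P(data | box C) = (3/5)(2/4)(2/3) = 1/5.
The prior-weighted likelihoods are 1/3 · 4/21 = 4/63, 1/3 · 10/63 = 10/189, 1/3 · 1/5 = 1/15; these sum to 173/945.
Dividing through by the total gives posterior P(box A | data) = 60/173, P(box B | data) = 50/173, P(box C | data) = 63/173.
Averaging over the posterior, P(orange next | data) = (1/4)(60/173) + (1/2)(50/173) + (1/2)(63/173) = 143/346.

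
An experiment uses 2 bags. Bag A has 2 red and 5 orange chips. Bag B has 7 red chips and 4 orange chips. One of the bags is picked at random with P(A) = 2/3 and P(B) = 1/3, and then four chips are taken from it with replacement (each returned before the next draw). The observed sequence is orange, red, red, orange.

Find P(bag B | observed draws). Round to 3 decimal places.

0.391

The likelihood of the observed sequence under each hypothesis: P(data | bag A) = (5/7)(2/7)(2/7)(5/7) = 0.041649; P(data | bag B) = (4/11)(7/11)(7/11)(4/11) = 0.053548.
The prior-weighted likelihoods are 2/3 · 0.041649 = 0.027766, 1/3 · 0.053548 = 0.017849; these sum to 0.045616.
So P(bag B | data) = (0.017849) / (0.045616) = 0.3913.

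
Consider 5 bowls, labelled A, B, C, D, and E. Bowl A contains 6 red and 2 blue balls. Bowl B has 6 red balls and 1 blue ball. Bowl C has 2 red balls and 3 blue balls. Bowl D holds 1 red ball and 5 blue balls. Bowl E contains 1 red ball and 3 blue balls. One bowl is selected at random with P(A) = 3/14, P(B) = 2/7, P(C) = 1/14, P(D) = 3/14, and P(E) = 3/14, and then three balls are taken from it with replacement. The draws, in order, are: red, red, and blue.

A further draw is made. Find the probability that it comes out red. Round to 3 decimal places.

0.663

Compute the likelihood of the observed sequence for each case: P(data | bowl A) = (6/8)(6/8)(2/8) = 0.14062; P(data | bowl B) = (6/7)(6/7)(1/7) = 0.10496; P(data | bowl C) = (2/5)(2/5)(3/5) = 0.096; P(data | bowl D) = (1/6)(1/6)(5/6) = 0.023148; P(data | bowl E) = (1/4)(1/4)(3/4) = 0.046875.
Multiplying each by its prior: 3/14 · 0.14062 = 0.030134, 2/7 · 0.10496 = 0.029988, 1/14 · 0.096 = 0.0068571, 3/14 · 0.023148 = 0.0049603, 3/14 · 0.046875 = 0.010045; these sum to 0.081984.
Normalising, the posterior is P(bowl A | data) = 0.36756, P(bowl B | data) = 0.36577, P(bowl C | data) = 0.08364, P(bowl D | data) = 0.060504, P(bowl E | data) = 0.12252.
So P(red next | data) = Σ P(red next | H) P(H | data) = (3/4)(0.36756) + (6/7)(0.36577) + (2/5)(0.08364) + (1/6)(0.060504) + (1/4)(0.12252) = 0.66336.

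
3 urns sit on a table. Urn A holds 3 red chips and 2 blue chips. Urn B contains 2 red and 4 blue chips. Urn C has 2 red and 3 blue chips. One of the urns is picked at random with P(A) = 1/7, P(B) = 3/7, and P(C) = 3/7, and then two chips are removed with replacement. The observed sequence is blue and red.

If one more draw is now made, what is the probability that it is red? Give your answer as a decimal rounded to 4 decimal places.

0.4022

The likelihood of the observed sequence under each hypothesis: P(data | urn A) = (2/5)(3/5) = 6/25; P(data | urn B) = (4/6)(2/6) = 2/9; P(data | urn C) = (3/5)(2/5) = 6/25.
The prior-weighted likelihoods are 1/7 · 6/25 = 6/175, 3/7 · 2/9 = 2/21, 3/7 · 6/25 = 18/175; summing to 122/525.
The posterior is then P(urn A | data) = 9/61, P(urn B | data) = 25/61, P(urn C | data) = 27/61.
Averaging over the posterior, P(red next | data) = (3/5)(9/61) + (1/3)(25/61) + (2/5)(27/61) = 368/915.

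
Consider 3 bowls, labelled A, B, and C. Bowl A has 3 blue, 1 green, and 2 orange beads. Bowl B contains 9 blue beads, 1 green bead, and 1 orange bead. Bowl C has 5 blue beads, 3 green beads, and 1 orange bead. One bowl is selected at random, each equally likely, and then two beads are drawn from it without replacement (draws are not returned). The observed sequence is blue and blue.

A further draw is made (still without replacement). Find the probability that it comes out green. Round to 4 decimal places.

0.2135

Under each hypothesis, the probability of the observed sequence is: P(data | bowl A) = (3/6)(2/5) = 0.2; P(data | bowl B) = (9/11)(8/10) = 0.65455; P(data | bowl C) = (5/9)(4/8) = 0.27778.
Multiplying each by its prior: 1/3 · 0.2 = 0.066667, 1/3 · 0.65455 = 0.21818, 1/3 · 0.27778 = 0.092593; with total 0.37744.
Normalising, the posterior is P(bowl A | data) = 0.17663, P(bowl B | data) = 0.57806, P(bowl C | data) = 0.24532.
Averaging over the posterior, P(green next | data) = (1/4)(0.17663) + (1/9)(0.57806) + (3/7)(0.24532) = 0.21352.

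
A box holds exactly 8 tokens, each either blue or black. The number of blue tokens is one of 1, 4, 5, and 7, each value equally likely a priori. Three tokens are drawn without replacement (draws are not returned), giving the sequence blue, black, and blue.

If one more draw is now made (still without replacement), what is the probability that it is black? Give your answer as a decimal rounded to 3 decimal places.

0.352

The likelihood of the observed sequence under each hypothesis: P(data | r = 1) = (1/8)(7/7)(0/6) = 0; P(data | r = 4) = (4/8)(4/7)(3/6) = 1/7; P(data | r = 5) = (5/8)(3/7)(4/6) = 5/28; P(data | r = 7) = (7/8)(1/7)(6/6) = 1/8.
Multiplying each by its prior: 1/4 · 0 = 0, 1/4 · 1/7 = 1/28, 1/4 · 5/28 = 5/112, 1/4 · 1/8 = 1/32; these sum to 25/224.
Dividing through by the total gives posterior P(r = 1 | data) = 0, P(r = 4 | data) = 8/25, P(r = 5 | data) = 2/5, P(r = 7 | data) = 7/25.
So P(black next | data) = Σ P(black next | H) P(H | data) = (3/5)(8/25) + (2/5)(2/5) + (0)(7/25) = 44/125.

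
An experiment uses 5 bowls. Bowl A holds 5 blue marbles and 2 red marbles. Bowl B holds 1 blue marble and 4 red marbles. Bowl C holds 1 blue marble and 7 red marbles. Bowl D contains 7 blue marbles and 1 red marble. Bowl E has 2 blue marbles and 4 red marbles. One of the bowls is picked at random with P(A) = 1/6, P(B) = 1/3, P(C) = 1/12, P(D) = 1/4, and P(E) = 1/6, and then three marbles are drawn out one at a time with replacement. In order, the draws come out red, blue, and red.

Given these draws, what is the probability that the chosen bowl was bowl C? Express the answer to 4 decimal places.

0.0901

The likelihood of the observed sequence under each hypothesis: P(data | bowl A) = (2/7)(5/7)(2/7) = 0.058309; P(data | bowl B) = (4/5)(1/5)(4/5) = 0.128; P(data | bowl C) = (7/8)(1/8)(7/8) = 0.095703; P(data | bowl D) = (1/8)(7/8)(1/8) = 0.013672; P(data | bowl E) = (4/6)(2/6)(4/6) = 0.14815.
Weighting by the prior gives 1/6 · 0.058309 = 0.0097182, 1/3 · 0.128 = 0.042667, 1/12 · 0.095703 = 0.0079753, 1/4 · 0.013672 = 0.003418, 1/6 · 0.14815 = 0.024691; these sum to 0.088469.
By Bayes' rule, P(bowl C | data) = (0.0079753) / (0.088469) = 0.090147.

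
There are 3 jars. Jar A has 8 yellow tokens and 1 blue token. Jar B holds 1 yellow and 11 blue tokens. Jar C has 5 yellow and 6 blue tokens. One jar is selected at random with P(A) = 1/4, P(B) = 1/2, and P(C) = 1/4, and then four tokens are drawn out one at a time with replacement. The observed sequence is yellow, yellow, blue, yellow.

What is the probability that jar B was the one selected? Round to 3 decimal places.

The likelihood of the observed sequence under each hypothesis: P(data | jar A) = (8/9)(8/9)(1/9)(8/9) = 0.078037; P(data | jar B) = (1/12)(1/12)(11/12)(1/12) = 0.00053048; P(data | jar C) = (5/11)(5/11)(6/11)(5/11) = 0.051226.
Multiplying each by its prior: 1/4 · 0.078037 = 0.019509, 1/2 · 0.00053048 = 0.00026524, 1/4 · 0.051226 = 0.012807; with total 0.032581.
So P(jar B | data) = (0.00026524) / (0.032581) = 0.0081409.

0.008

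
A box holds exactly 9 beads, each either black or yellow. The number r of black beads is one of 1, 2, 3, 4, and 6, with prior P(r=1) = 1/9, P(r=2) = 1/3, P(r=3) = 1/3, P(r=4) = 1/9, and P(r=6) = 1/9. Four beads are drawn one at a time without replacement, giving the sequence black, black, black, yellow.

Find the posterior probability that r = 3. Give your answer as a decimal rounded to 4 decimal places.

0.1837

For each hypothesis, P(data | H) works out to: P(data | r = 1) = (1/9)(0/8) = 0; P(data | r = 2) = (2/9)(1/8)(0/7) = 0; P(data | r = 3) = (3/9)(2/8)(1/7)(6/6) = 0.011905; P(data | r = 4) = (4/9)(3/8)(2/7)(5/6) = 0.039683; P(data | r = 6) = (6/9)(5/8)(4/7)(3/6) = 0.11905.
Weighting by the prior gives 1/9 · 0 = 0, 1/3 · 0 = 0, 1/3 · 0.011905 = 0.0039683, 1/9 · 0.039683 = 0.0044092, 1/9 · 0.11905 = 0.013228; these sum to 0.021605.
By Bayes' rule, P(r = 3 | data) = (0.0039683) / (0.021605) = 0.18367.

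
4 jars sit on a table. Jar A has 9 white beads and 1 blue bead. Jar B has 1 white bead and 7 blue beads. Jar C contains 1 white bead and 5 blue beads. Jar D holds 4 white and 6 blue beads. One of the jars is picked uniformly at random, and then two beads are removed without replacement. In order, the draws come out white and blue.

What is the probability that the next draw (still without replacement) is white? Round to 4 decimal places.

The likelihood of the observed sequence under each hypothesis: P(data | jar A) = (9/10)(1/9) = 1/10; P(data | jar B) = (1/8)(7/7) = 1/8; P(data | jar C) = (1/6)(5/5) = 1/6; P(data | jar D) = (4/10)(6/9) = 4/15.
The prior-weighted likelihoods are 1/4 · 1/10 = 1/40, 1/4 · 1/8 = 1/32, 1/4 · 1/6 = 1/24, 1/4 · 4/15 = 1/15; these sum to 79/480.
The posterior is then P(jar A | data) = 12/79, P(jar B | data) = 15/79, P(jar C | data) = 20/79, P(jar D | data) = 32/79.
Averaging over the posterior, P(white next | data) = (1)(12/79) + (0)(15/79) + (0)(20/79) + (3/8)(32/79) = 24/79.

0.3038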